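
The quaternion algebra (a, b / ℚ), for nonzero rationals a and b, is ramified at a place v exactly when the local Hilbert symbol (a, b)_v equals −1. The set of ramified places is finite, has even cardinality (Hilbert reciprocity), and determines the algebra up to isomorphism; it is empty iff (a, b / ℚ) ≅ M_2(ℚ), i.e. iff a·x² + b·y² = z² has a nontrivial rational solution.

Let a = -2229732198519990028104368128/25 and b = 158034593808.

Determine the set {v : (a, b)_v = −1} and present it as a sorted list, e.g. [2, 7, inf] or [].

[7, 41]

Mod squares: a ≡ -5863, b ≡ 2488577. Check v ∈ {∞, 2, 3, 5, 7, 11, 13, 23, 29, 41}.
v=5: a=5^-2·(≡2), b=5^0·(≡3) mod 5; (2|5)=-1, (3|5)=-1; (−1)^{-2·0·2}·(-1)^0·(-1)^-2 = +1.
v=3: a=3^0·(≡2), b=3^4·(≡2) mod 3; (2|3)=-1, (2|3)=-1; (−1)^{0·4·1}·(-1)^4·(-1)^0 = +1.
v=2: v_2(a)=22, v_2(b)=4; units ≡ 1, 1 (mod 8); ε·ε+αω+βω = 0·0+22·0+4·0 ≡ 0  ⇒  (a,b)_2 = +1.
v=29: a=29^2·(≡16), b=29^1·(≡17) mod 29; (16|29)=+1, (17|29)=-1; (−1)^{2·1·14}·(+1)^1·(-1)^2 = +1.
v=23: a=23^2·(≡16), b=23^1·(≡7) mod 23; (16|23)=+1, (7|23)=-1; (−1)^{2·1·11}·(+1)^1·(-1)^2 = +1.
v=13: a=13^3·(≡4), b=13^1·(≡9) mod 13; (4|13)=+1, (9|13)=+1; (−1)^{3·1·6}·(+1)^1·(+1)^3 = +1.
v=11: a=11^5·(≡6), b=11^0·(≡3) mod 11; (6|11)=-1, (3|11)=+1; (−1)^{5·0·5}·(-1)^0·(+1)^5 = +1.
v=7: a=7^2·(≡3), b=7^3·(≡2) mod 7; (3|7)=-1, (2|7)=+1; (−1)^{2·3·3}·(-1)^3·(+1)^2 = -1.
v=∞: -5863 < 0 and 2488577 > 0  ⇒  (a,b)_∞ = +1.
v=41: a=41^3·(≡40), b=41^1·(≡38) mod 41; (40|41)=+1, (38|41)=-1; (−1)^{3·1·20}·(+1)^1·(-1)^3 = -1.
Ram(-5863, 2488577) = {7, 41}; no ℚ_7-point on the conic.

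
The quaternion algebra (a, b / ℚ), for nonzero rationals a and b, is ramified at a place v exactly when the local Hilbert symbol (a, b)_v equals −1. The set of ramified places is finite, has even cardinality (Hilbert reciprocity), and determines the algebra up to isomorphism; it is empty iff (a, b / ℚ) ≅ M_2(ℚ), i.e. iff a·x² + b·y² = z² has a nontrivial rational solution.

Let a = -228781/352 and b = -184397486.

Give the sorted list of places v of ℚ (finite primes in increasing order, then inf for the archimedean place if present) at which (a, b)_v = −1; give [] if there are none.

Mod squares: a ≡ -102718, b ≡ -3763214. Check v ∈ {∞, 2, 7, 11, 13, 23, 29, 31}.
v=7: a=7^3·(≡6), b=7^3·(≡5) mod 7; (6|7)=-1, (5|7)=-1; (−1)^{3·3·3}·(-1)^3·(-1)^3 = -1.
v=23: a=23^1·(≡5), b=23^1·(≡12) mod 23; (5|23)=-1, (12|23)=+1; (−1)^{1·1·11}·(-1)^1·(+1)^1 = +1.
v=29: a=29^1·(≡7), b=29^1·(≡6) mod 29; (7|29)=+1, (6|29)=+1; (−1)^{1·1·14}·(+1)^1·(+1)^1 = +1.
v=31: a=31^0·(≡14), b=31^1·(≡5) mod 31; (14|31)=+1, (5|31)=+1; (−1)^{0·1·15}·(+1)^1·(+1)^0 = +1.
v=13: a=13^0·(≡6), b=13^1·(≡8) mod 13; (6|13)=-1, (8|13)=-1; (−1)^{0·1·6}·(-1)^1·(-1)^0 = -1.
v=2: v_2(a)=-5, v_2(b)=1; units ≡ 1, 1 (mod 8); ε·ε+αω+βω = 0·0+-5·0+1·0 ≡ 0  ⇒  (a,b)_2 = +1.
v=∞: -102718 < 0 and -3763214 < 0  ⇒  (a,b)_∞ = -1.
v=11: a=11^-1·(≡3), b=11^0·(≡2) mod 11; (3|11)=+1, (2|11)=-1; (−1)^{-1·0·5}·(+1)^0·(-1)^-1 = -1.
(-102718, -3763214 / ℚ) ramifies at {7, 11, 13, ∞}: a division algebra.

[7, 11, 13, inf]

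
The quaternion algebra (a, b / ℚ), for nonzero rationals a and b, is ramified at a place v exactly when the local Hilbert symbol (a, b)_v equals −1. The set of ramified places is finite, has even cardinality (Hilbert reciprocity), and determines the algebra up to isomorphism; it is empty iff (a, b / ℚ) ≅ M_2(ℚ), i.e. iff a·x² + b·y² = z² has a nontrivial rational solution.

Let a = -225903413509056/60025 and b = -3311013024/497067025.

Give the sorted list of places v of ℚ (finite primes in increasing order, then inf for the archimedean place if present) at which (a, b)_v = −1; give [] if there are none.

[3, 17, 23, inf]

Mod squares: a ≡ -391, b ≡ -2346. Check v ∈ {∞, 2, 3, 5, 7, 11, 13, 17, 23}.
v=∞: -391 < 0 and -2346 < 0  ⇒  (a,b)_∞ = -1.
v=5: a=5^-2·(≡4), b=5^-2·(≡1) mod 5; (4|5)=+1, (1|5)=+1; (−1)^{-2·-2·2}·(+1)^-2·(+1)^-2 = +1.
v=23: a=23^3·(≡3), b=23^1·(≡13) mod 23; (3|23)=+1, (13|23)=+1; (−1)^{3·1·11}·(+1)^1·(+1)^3 = -1.
v=2: v_2(a)=6, v_2(b)=5; units ≡ 1, 3 (mod 8); ε·ε+αω+βω = 0·1+6·1+5·0 ≡ 0  ⇒  (a,b)_2 = +1.
v=11: a=11^0·(≡4), b=11^2·(≡8) mod 11; (4|11)=+1, (8|11)=-1; (−1)^{0·2·5}·(+1)^2·(-1)^0 = +1.
v=13: a=13^0·(≡4), b=13^-2·(≡6) mod 13; (4|13)=+1, (6|13)=-1; (−1)^{0·-2·6}·(+1)^-2·(-1)^0 = +1.
v=3: a=3^10·(≡2), b=3^7·(≡1) mod 3; (2|3)=-1, (1|3)=+1; (−1)^{10·7·1}·(-1)^7·(+1)^10 = -1.
v=17: a=17^3·(≡12), b=17^1·(≡2) mod 17; (12|17)=-1, (2|17)=+1; (−1)^{3·1·8}·(-1)^1·(+1)^3 = -1.
v=7: a=7^-4·(≡1), b=7^-6·(≡6) mod 7; (1|7)=+1, (6|7)=-1; (−1)^{-4·-6·3}·(+1)^-6·(-1)^-4 = +1.
Ram(-391, -2346) = {3, 17, 23, ∞}; no ℚ_3-point on the conic.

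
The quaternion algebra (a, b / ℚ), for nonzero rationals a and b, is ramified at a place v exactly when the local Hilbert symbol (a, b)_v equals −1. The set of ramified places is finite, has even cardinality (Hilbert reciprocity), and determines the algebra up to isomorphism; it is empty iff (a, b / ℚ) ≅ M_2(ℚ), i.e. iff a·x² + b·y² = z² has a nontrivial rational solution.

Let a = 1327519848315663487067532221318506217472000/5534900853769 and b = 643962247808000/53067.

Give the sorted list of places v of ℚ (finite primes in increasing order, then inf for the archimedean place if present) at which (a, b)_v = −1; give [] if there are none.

(a, b) ≡ (81345, 17835) mod (ℚ^×)²; places V = {2, 3, 5, 7, 11, 13, 17, 19, 29, 41, ∞}.
(a,b)_5: α=3, u≡4; β=3, v≡2 (mod 5); (4|5)=+1, (2|5)=-1; sign (−1)^0·+1^3·-1^3 = -1.
(a,b)_2: α=30, β=10; u≡1, v≡3 (mod 8); ε(u)ε(v)=0·1, αω(v)=30·1, βω(u)=10·0; sum ≡ 0  ⇒  +1.
(a,b)_19: α=-6, u≡4; β=-2, v≡13 (mod 19); (4|19)=+1, (13|19)=-1; sign (−1)^0·+1^-2·-1^-6 = +1.
(a,b)_11: α=9, u≡1; β=4, v≡4 (mod 11); (1|11)=+1, (4|11)=+1; sign (−1)^0·+1^4·+1^9 = +1.
(a,b)_13: α=4, u≡1; β=0, v≡4 (mod 13); (1|13)=+1, (4|13)=+1; sign (−1)^0·+1^0·+1^4 = +1.
(a,b)_41: α=2, u≡25; β=1, v≡40 (mod 41); (25|41)=+1, (40|41)=+1; sign (−1)^0·+1^1·+1^2 = +1.
(a,b)_29: α=5, u≡15; β=1, v≡9 (mod 29); (15|29)=-1, (9|29)=+1; sign (−1)^0·-1^1·+1^5 = -1.
(a,b)_17: α=5, u≡13; β=2, v≡4 (mod 17); (13|17)=+1, (4|17)=+1; sign (−1)^0·+1^2·+1^5 = +1.
(a,b)_∞: sgn(81345)=+, sgn(17835)=+, so +1.
(a,b)_3: α=1, u≡1; β=-1, v≡2 (mod 3); (1|3)=+1, (2|3)=-1; sign (−1)^1·+1^-1·-1^1 = +1.
(a,b)_7: α=-6, u≡6; β=-2, v≡6 (mod 7); (6|7)=-1, (6|7)=-1; sign (−1)^0·-1^-2·-1^-6 = +1.
(81345, 17835 / ℚ) ramifies at {5, 29}: a division algebra.

[5, 29]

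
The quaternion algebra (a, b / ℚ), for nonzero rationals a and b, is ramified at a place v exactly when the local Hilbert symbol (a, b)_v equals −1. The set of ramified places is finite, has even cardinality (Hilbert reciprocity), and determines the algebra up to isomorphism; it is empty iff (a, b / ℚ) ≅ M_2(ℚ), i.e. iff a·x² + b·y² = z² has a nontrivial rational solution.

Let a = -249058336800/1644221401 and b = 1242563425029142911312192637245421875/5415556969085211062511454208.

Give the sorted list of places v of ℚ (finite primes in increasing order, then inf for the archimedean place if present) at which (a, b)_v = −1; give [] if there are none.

(a, b) ≡ (-9282, 3094) mod (ℚ^×)²; places V = {2, 3, 5, 7, 13, 17, 23, 37, 41, 43, ∞}.
(a,b)_13: α=1, u≡9; β=3, v≡3 (mod 13); (9|13)=+1, (3|13)=+1; sign (−1)^0·+1^3·+1^1 = +1.
(a,b)_2: α=5, β=-11; u≡7, v≡3 (mod 8); ε(u)ε(v)=1·1, αω(v)=5·1, βω(u)=-11·0; sum ≡ 0  ⇒  +1.
(a,b)_17: α=1, u≡16; β=3, v≡5 (mod 17); (16|17)=+1, (5|17)=-1; sign (−1)^0·+1^3·-1^1 = -1.
(a,b)_7: α=3, u≡4; β=7, v≡4 (mod 7); (4|7)=+1, (4|7)=+1; sign (−1)^1·+1^7·+1^3 = -1.
(a,b)_23: α=-2, u≡19; β=-6, v≡12 (mod 23); (19|23)=-1, (12|23)=+1; sign (−1)^0·-1^-6·+1^-2 = +1.
(a,b)_5: α=2, u≡3; β=6, v≡4 (mod 5); (3|5)=-1, (4|5)=+1; sign (−1)^0·-1^6·+1^2 = +1.
(a,b)_3: α=1, u≡2; β=20, v≡1 (mod 3); (2|3)=-1, (1|3)=+1; sign (−1)^0·-1^20·+1^1 = +1.
(a,b)_41: α=-2, u≡32; β=-4, v≡13 (mod 41); (32|41)=+1, (13|41)=-1; sign (−1)^0·+1^-4·-1^-2 = +1.
(a,b)_37: α=2, u≡15; β=6, v≡18 (mod 37); (15|37)=-1, (18|37)=-1; sign (−1)^0·-1^6·-1^2 = +1.
(a,b)_∞: sgn(-9282)=−, sgn(3094)=+, so +1.
(a,b)_43: α=-2, u≡23; β=-6, v≡24 (mod 43); (23|43)=+1, (24|43)=+1; sign (−1)^0·+1^-6·+1^-2 = +1.
|Ram(-9282, 3094)| = 2, even; anisotropic at {7, 17}.

[7, 17]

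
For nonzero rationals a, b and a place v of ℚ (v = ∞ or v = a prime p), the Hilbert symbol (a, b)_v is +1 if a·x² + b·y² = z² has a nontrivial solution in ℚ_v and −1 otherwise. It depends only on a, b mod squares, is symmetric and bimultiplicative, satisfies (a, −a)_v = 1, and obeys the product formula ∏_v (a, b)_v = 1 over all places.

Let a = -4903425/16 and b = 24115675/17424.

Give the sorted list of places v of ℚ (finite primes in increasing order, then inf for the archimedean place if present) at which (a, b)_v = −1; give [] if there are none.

[2, 37]

(a, b) ≡ (-21793, 1147) mod (ℚ^×)²; places V = {2, 3, 5, 11, 19, 29, 31, 37, ∞}.
(a,b)_11: α=0, u≡9; β=-2, v≡1 (mod 11); (9|11)=+1, (1|11)=+1; sign (−1)^0·+1^-2·+1^0 = +1.
(a,b)_37: α=1, u≡26; β=1, v≡18 (mod 37); (26|37)=+1, (18|37)=-1; sign (−1)^0·+1^1·-1^1 = -1.
(a,b)_31: α=1, u≡5; β=1, v≡21 (mod 31); (5|31)=+1, (21|31)=-1; sign (−1)^1·+1^1·-1^1 = +1.
(a,b)_2: α=-4, β=-4; u≡7, v≡3 (mod 8); ε(u)ε(v)=1·1, αω(v)=-4·1, βω(u)=-4·0; sum ≡ 1  ⇒  -1.
(a,b)_19: α=1, u≡12; β=0, v≡1 (mod 19); (12|19)=-1, (1|19)=+1; sign (−1)^0·-1^0·+1^1 = +1.
(a,b)_29: α=0, u≡17; β=2, v≡7 (mod 29); (17|29)=-1, (7|29)=+1; sign (−1)^0·-1^2·+1^0 = +1.
(a,b)_5: α=2, u≡3; β=2, v≡3 (mod 5); (3|5)=-1, (3|5)=-1; sign (−1)^0·-1^2·-1^2 = +1.
(a,b)_∞: sgn(-21793)=−, sgn(1147)=+, so +1.
(a,b)_3: α=2, u≡2; β=-2, v≡1 (mod 3); (2|3)=-1, (1|3)=+1; sign (−1)^0·-1^-2·+1^2 = +1.
Ram(-21793, 1147) = {2, 37}; no ℚ_2-point on the conic.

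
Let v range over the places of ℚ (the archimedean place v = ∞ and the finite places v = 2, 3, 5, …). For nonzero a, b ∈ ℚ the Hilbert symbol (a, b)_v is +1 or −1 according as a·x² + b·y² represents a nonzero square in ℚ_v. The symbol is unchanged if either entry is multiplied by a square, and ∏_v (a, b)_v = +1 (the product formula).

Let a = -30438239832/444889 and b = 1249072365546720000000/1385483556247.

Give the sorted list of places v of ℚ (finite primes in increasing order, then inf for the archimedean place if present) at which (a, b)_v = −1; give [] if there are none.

[2, 5, 7, 11]

(a, b) ≡ (-102102, 13090) mod (ℚ^×)²; places V = {2, 3, 5, 7, 11, 13, 17, 23, 29, 31, ∞}.
(a,b)_3: α=3, u≡1; β=2, v≡1 (mod 3); (1|3)=+1, (1|3)=+1; sign (−1)^0·+1^2·+1^3 = +1.
(a,b)_∞: sgn(-102102)=−, sgn(13090)=+, so +1.
(a,b)_17: α=1, u≡3; β=1, v≡5 (mod 17); (3|17)=-1, (5|17)=-1; sign (−1)^0·-1^1·-1^1 = +1.
(a,b)_31: α=0, u≡30; β=2, v≡1 (mod 31); (30|31)=-1, (1|31)=+1; sign (−1)^0·-1^2·+1^0 = +1.
(a,b)_23: α=-2, u≡18; β=-4, v≡3 (mod 23); (18|23)=+1, (3|23)=+1; sign (−1)^0·+1^-4·+1^-2 = +1.
(a,b)_29: α=-2, u≡25; β=-4, v≡27 (mod 29); (25|29)=+1, (27|29)=-1; sign (−1)^0·+1^-4·-1^-2 = +1.
(a,b)_13: α=3, u≡7; β=6, v≡12 (mod 13); (7|13)=-1, (12|13)=+1; sign (−1)^0·-1^6·+1^3 = +1.
(a,b)_11: α=1, u≡2; β=1, v≡7 (mod 11); (2|11)=-1, (7|11)=-1; sign (−1)^1·-1^1·-1^1 = -1.
(a,b)_5: α=0, u≡2; β=7, v≡3 (mod 5); (2|5)=-1, (3|5)=-1; sign (−1)^0·-1^7·-1^0 = -1.
(a,b)_2: α=3, β=11; u≡5, v≡1 (mod 8); ε(u)ε(v)=0·0, αω(v)=3·0, βω(u)=11·1; sum ≡ 1  ⇒  -1.
(a,b)_7: α=3, u≡4; β=-1, v≡4 (mod 7); (4|7)=+1, (4|7)=+1; sign (−1)^1·+1^-1·+1^3 = -1.
|Ram(-102102, 13090)| = 4, even; anisotropic at {2, 5, 7, 11}.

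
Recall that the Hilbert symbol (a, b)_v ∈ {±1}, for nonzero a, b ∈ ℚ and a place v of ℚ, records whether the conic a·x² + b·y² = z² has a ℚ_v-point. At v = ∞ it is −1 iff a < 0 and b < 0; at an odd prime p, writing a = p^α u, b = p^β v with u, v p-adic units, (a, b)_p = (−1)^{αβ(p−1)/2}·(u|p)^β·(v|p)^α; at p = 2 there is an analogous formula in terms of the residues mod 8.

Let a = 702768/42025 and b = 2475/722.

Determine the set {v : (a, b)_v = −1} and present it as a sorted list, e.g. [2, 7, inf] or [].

Mod squares: a ≡ 3, b ≡ 22. Check v ∈ {∞, 2, 3, 5, 11, 19, 41}.
v=5: a=5^-2·(≡3), b=5^2·(≡2) mod 5; (3|5)=-1, (2|5)=-1; (−1)^{-2·2·2}·(-1)^2·(-1)^-2 = +1.
v=∞: 3 > 0 and 22 > 0  ⇒  (a,b)_∞ = +1.
v=41: a=41^-2·(≡29), b=41^0·(≡17) mod 41; (29|41)=-1, (17|41)=-1; (−1)^{-2·0·20}·(-1)^0·(-1)^-2 = +1.
v=19: a=19^0·(≡14), b=19^-2·(≡12) mod 19; (14|19)=-1, (12|19)=-1; (−1)^{0·-2·9}·(-1)^-2·(-1)^0 = +1.
v=11: a=11^4·(≡3), b=11^1·(≡7) mod 11; (3|11)=+1, (7|11)=-1; (−1)^{4·1·5}·(+1)^1·(-1)^4 = +1.
v=2: v_2(a)=4, v_2(b)=-1; units ≡ 3, 3 (mod 8); ε·ε+αω+βω = 1·1+4·1+-1·1 ≡ 0  ⇒  (a,b)_2 = +1.
v=3: a=3^1·(≡1), b=3^2·(≡1) mod 3; (1|3)=+1, (1|3)=+1; (−1)^{1·2·1}·(+1)^2·(+1)^1 = +1.
Ram(a, b) = ∅: the form 3·x² + 22·y² − z² is isotropic over every ℚ_v, so by Hasse–Minkowski it is isotropic over ℚ.

[]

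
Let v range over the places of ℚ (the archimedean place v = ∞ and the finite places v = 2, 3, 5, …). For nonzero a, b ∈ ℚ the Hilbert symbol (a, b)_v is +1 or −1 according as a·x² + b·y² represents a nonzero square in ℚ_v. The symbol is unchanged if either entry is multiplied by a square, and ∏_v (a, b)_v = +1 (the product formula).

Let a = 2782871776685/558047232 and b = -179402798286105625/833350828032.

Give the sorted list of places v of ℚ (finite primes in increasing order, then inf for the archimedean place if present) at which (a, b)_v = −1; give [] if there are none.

[2, 5, 7, 13]

Mod squares: a ≡ 170170, b ≡ -2. Check v ∈ {∞, 2, 3, 5, 7, 11, 13, 17, 19, 29, 41, 43}.
v=29: a=29^-2·(≡17), b=29^0·(≡21) mod 29; (17|29)=-1, (21|29)=-1; (−1)^{-2·0·14}·(-1)^0·(-1)^-2 = +1.
v=13: a=13^1·(≡3), b=13^0·(≡2) mod 13; (3|13)=+1, (2|13)=-1; (−1)^{1·0·6}·(+1)^0·(-1)^1 = -1.
v=43: a=43^2·(≡29), b=43^4·(≡25) mod 43; (29|43)=-1, (25|43)=+1; (−1)^{2·4·21}·(-1)^4·(+1)^2 = +1.
v=3: a=3^-4·(≡1), b=3^-2·(≡1) mod 3; (1|3)=+1, (1|3)=+1; (−1)^{-4·-2·1}·(+1)^-2·(+1)^-4 = +1.
v=∞: 170170 > 0 and -2 < 0  ⇒  (a,b)_∞ = +1.
v=2: v_2(a)=-13, v_2(b)=-15; units ≡ 5, 7 (mod 8); ε·ε+αω+βω = 0·1+-13·0+-15·1 ≡ 1  ⇒  (a,b)_2 = -1.
v=11: a=11^1·(≡4), b=11^2·(≡5) mod 11; (4|11)=+1, (5|11)=+1; (−1)^{1·2·5}·(+1)^2·(+1)^1 = +1.
v=41: a=41^0·(≡16), b=41^-4·(≡40) mod 41; (16|41)=+1, (40|41)=+1; (−1)^{0·-4·20}·(+1)^-4·(+1)^0 = +1.
v=7: a=7^3·(≡5), b=7^4·(≡3) mod 7; (5|7)=-1, (3|7)=-1; (−1)^{3·4·3}·(-1)^4·(-1)^3 = -1.
v=19: a=19^2·(≡11), b=19^0·(≡16) mod 19; (11|19)=+1, (16|19)=+1; (−1)^{2·0·9}·(+1)^0·(+1)^2 = +1.
v=17: a=17^1·(≡12), b=17^2·(≡2) mod 17; (12|17)=-1, (2|17)=+1; (−1)^{1·2·8}·(-1)^2·(+1)^1 = +1.
v=5: a=5^1·(≡1), b=5^4·(≡3) mod 5; (1|5)=+1, (3|5)=-1; (−1)^{1·4·2}·(+1)^4·(-1)^1 = -1.
Ram(170170, -2) = {2, 5, 7, 13}; no ℚ_2-point on the conic.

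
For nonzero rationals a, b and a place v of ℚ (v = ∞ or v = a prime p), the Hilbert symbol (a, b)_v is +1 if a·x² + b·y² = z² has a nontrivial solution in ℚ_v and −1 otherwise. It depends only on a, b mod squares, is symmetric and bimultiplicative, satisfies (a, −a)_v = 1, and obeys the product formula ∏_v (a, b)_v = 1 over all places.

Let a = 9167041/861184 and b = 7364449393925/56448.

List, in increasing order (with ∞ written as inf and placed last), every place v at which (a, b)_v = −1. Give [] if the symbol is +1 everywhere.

[17, 31, 41, 43]

Mod squares: a ≡ 17329, b ≡ 700542154. Check v ∈ {∞, 2, 3, 5, 7, 13, 17, 23, 29, 31, 41, 43}.
v=2: v_2(a)=-10, v_2(b)=-7; units ≡ 1, 5 (mod 8); ε·ε+αω+βω = 0·0+-10·1+-7·0 ≡ 0  ⇒  (a,b)_2 = +1.
v=13: a=13^1·(≡2), b=13^1·(≡11) mod 13; (2|13)=-1, (11|13)=-1; (−1)^{1·1·6}·(-1)^1·(-1)^1 = +1.
v=41: a=41^0·(≡11), b=41^1·(≡24) mod 41; (11|41)=-1, (24|41)=-1; (−1)^{0·1·20}·(-1)^1·(-1)^0 = -1.
v=5: a=5^0·(≡4), b=5^2·(≡4) mod 5; (4|5)=+1, (4|5)=+1; (−1)^{0·2·2}·(+1)^2·(+1)^0 = +1.
v=23: a=23^2·(≡21), b=23^0·(≡3) mod 23; (21|23)=-1, (3|23)=+1; (−1)^{2·0·11}·(-1)^0·(+1)^2 = +1.
v=7: a=7^0·(≡1), b=7^-2·(≡2) mod 7; (1|7)=+1, (2|7)=+1; (−1)^{0·-2·3}·(+1)^-2·(+1)^0 = +1.
v=31: a=31^1·(≡16), b=31^1·(≡8) mod 31; (16|31)=+1, (8|31)=+1; (−1)^{1·1·15}·(+1)^1·(+1)^1 = -1.
v=17: a=17^0·(≡11), b=17^1·(≡3) mod 17; (11|17)=-1, (3|17)=-1; (−1)^{0·1·8}·(-1)^1·(-1)^0 = -1.
v=29: a=29^-2·(≡6), b=29^3·(≡12) mod 29; (6|29)=+1, (12|29)=-1; (−1)^{-2·3·14}·(+1)^3·(-1)^-2 = +1.
v=3: a=3^0·(≡1), b=3^-2·(≡1) mod 3; (1|3)=+1, (1|3)=+1; (−1)^{0·-2·1}·(+1)^-2·(+1)^0 = +1.
v=∞: 17329 > 0 and 700542154 > 0  ⇒  (a,b)_∞ = +1.
v=43: a=43^1·(≡24), b=43^1·(≡40) mod 43; (24|43)=+1, (40|43)=+1; (−1)^{1·1·21}·(+1)^1·(+1)^1 = -1.
|Ram(17329, 700542154)| = 4, even; anisotropic at {17, 31, 41, 43}.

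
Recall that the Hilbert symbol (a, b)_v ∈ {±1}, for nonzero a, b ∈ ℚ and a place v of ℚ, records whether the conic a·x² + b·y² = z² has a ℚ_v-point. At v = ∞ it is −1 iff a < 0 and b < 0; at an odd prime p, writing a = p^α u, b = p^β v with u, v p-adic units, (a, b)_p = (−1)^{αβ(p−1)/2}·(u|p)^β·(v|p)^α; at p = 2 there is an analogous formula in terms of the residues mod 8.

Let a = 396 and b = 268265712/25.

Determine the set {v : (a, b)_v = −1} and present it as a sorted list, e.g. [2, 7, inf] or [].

[2, 3, 13, 17]

(a, b) ≡ (11, 138567) mod (ℚ^×)²; places V = {2, 3, 5, 11, 13, 17, 19, ∞}.
(a,b)_∞: sgn(11)=+, sgn(138567)=+, so +1.
(a,b)_11: α=1, u≡3; β=3, v≡7 (mod 11); (3|11)=+1, (7|11)=-1; sign (−1)^1·+1^3·-1^1 = +1.
(a,b)_17: α=0, u≡5; β=1, v≡15 (mod 17); (5|17)=-1, (15|17)=+1; sign (−1)^0·-1^1·+1^0 = -1.
(a,b)_3: α=2, u≡2; β=1, v≡1 (mod 3); (2|3)=-1, (1|3)=+1; sign (−1)^0·-1^1·+1^2 = -1.
(a,b)_19: α=0, u≡16; β=1, v≡1 (mod 19); (16|19)=+1, (1|19)=+1; sign (−1)^0·+1^1·+1^0 = +1.
(a,b)_5: α=0, u≡1; β=-2, v≡2 (mod 5); (1|5)=+1, (2|5)=-1; sign (−1)^0·+1^-2·-1^0 = +1.
(a,b)_13: α=0, u≡6; β=1, v≡12 (mod 13); (6|13)=-1, (12|13)=+1; sign (−1)^0·-1^1·+1^0 = -1.
(a,b)_2: α=2, β=4; u≡3, v≡7 (mod 8); ε(u)ε(v)=1·1, αω(v)=2·0, βω(u)=4·1; sum ≡ 1  ⇒  -1.
|Ram(11, 138567)| = 4, even; anisotropic at {2, 3, 13, 17}.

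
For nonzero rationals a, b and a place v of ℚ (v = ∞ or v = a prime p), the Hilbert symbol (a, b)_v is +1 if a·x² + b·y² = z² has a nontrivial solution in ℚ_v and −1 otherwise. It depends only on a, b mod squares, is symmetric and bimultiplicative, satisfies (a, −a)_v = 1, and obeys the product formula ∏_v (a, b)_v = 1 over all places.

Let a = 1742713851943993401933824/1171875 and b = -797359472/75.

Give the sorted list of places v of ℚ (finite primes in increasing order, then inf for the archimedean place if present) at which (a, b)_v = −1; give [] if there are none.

Mod squares: a ≡ 59163, b ≡ -414141. Check v ∈ {∞, 2, 3, 5, 7, 13, 19, 37, 41}.
v=13: a=13^3·(≡9), b=13^1·(≡6) mod 13; (9|13)=+1, (6|13)=-1; (−1)^{3·1·6}·(+1)^1·(-1)^3 = -1.
v=∞: 59163 > 0 and -414141 < 0  ⇒  (a,b)_∞ = +1.
v=5: a=5^-8·(≡3), b=5^-2·(≡1) mod 5; (3|5)=-1, (1|5)=+1; (−1)^{-8·-2·2}·(-1)^-2·(+1)^-8 = +1.
v=7: a=7^4·(≡5), b=7^1·(≡1) mod 7; (5|7)=-1, (1|7)=+1; (−1)^{4·1·3}·(-1)^1·(+1)^4 = -1.
v=41: a=41^3·(≡1), b=41^1·(≡14) mod 41; (1|41)=+1, (14|41)=-1; (−1)^{3·1·20}·(+1)^1·(-1)^3 = -1.
v=2: v_2(a)=18, v_2(b)=4; units ≡ 3, 3 (mod 8); ε·ε+αω+βω = 1·1+18·1+4·1 ≡ 1  ⇒  (a,b)_2 = -1.
v=19: a=19^2·(≡1), b=19^2·(≡2) mod 19; (1|19)=+1, (2|19)=-1; (−1)^{2·2·9}·(+1)^2·(-1)^2 = +1.
v=37: a=37^3·(≡31), b=37^1·(≡24) mod 37; (31|37)=-1, (24|37)=-1; (−1)^{3·1·18}·(-1)^1·(-1)^3 = +1.
v=3: a=3^-1·(≡2), b=3^-1·(≡1) mod 3; (2|3)=-1, (1|3)=+1; (−1)^{-1·-1·1}·(-1)^-1·(+1)^-1 = +1.
|Ram(59163, -414141)| = 4, even; anisotropic at {2, 7, 13, 41}.

[2, 7, 13, 41]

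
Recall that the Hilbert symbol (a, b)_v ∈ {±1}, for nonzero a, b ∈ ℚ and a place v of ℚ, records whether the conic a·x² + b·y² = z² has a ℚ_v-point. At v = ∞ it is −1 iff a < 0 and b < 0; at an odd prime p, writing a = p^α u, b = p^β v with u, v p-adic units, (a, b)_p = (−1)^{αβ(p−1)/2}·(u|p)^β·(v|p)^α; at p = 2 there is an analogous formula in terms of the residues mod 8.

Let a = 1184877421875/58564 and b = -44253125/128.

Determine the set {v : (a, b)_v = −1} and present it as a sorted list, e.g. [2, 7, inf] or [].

[5, 17]

(a, b) ≡ (595, -10) mod (ℚ^×)²; places V = {2, 3, 5, 7, 11, 17, ∞}.
(a,b)_17: α=3, u≡2; β=2, v≡5 (mod 17); (2|17)=+1, (5|17)=-1; sign (−1)^0·+1^2·-1^3 = -1.
(a,b)_2: α=-2, β=-7; u≡3, v≡3 (mod 8); ε(u)ε(v)=1·1, αω(v)=-2·1, βω(u)=-7·1; sum ≡ 0  ⇒  +1.
(a,b)_5: α=7, u≡4; β=5, v≡3 (mod 5); (4|5)=+1, (3|5)=-1; sign (−1)^0·+1^5·-1^7 = -1.
(a,b)_7: α=3, u≡2; β=2, v≡4 (mod 7); (2|7)=+1, (4|7)=+1; sign (−1)^0·+1^2·+1^3 = +1.
(a,b)_3: α=2, u≡1; β=0, v≡2 (mod 3); (1|3)=+1, (2|3)=-1; sign (−1)^0·+1^0·-1^2 = +1.
(a,b)_11: α=-4, u≡1; β=0, v≡1 (mod 11); (1|11)=+1, (1|11)=+1; sign (−1)^0·+1^0·+1^-4 = +1.
(a,b)_∞: sgn(595)=+, sgn(-10)=−, so +1.
(595, -10 / ℚ) ramifies at {5, 17}: a division algebra.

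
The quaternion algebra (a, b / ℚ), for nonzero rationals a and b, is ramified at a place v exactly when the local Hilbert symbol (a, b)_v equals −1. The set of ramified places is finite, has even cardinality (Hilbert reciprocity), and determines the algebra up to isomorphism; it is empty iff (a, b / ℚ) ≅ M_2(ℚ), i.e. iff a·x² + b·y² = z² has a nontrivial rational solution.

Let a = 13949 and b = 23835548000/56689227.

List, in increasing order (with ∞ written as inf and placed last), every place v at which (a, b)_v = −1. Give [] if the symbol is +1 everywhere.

[2, 3]

(a, b) ≡ (13949, 12210) mod (ℚ^×)²; places V = {2, 3, 5, 7, 11, 13, 23, 29, 37, ∞}.
(a,b)_37: α=1, u≡7; β=1, v≡33 (mod 37); (7|37)=+1, (33|37)=+1; sign (−1)^0·+1^1·+1^1 = +1.
(a,b)_7: α=0, u≡5; β=-2, v≡1 (mod 7); (5|7)=-1, (1|7)=+1; sign (−1)^0·-1^-2·+1^0 = +1.
(a,b)_29: α=1, u≡17; β=0, v≡25 (mod 29); (17|29)=-1, (25|29)=+1; sign (−1)^0·-1^0·+1^1 = +1.
(a,b)_∞: sgn(13949)=+, sgn(12210)=+, so +1.
(a,b)_3: α=0, u≡2; β=-7, v≡2 (mod 3); (2|3)=-1, (2|3)=-1; sign (−1)^0·-1^-7·-1^0 = -1.
(a,b)_23: α=0, u≡11; β=-2, v≡15 (mod 23); (11|23)=-1, (15|23)=-1; sign (−1)^0·-1^-2·-1^0 = +1.
(a,b)_5: α=0, u≡4; β=3, v≡2 (mod 5); (4|5)=+1, (2|5)=-1; sign (−1)^0·+1^3·-1^0 = +1.
(a,b)_11: α=0, u≡1; β=5, v≡6 (mod 11); (1|11)=+1, (6|11)=-1; sign (−1)^0·+1^5·-1^0 = +1.
(a,b)_2: α=0, β=5; u≡5, v≡1 (mod 8); ε(u)ε(v)=0·0, αω(v)=0·0, βω(u)=5·1; sum ≡ 1  ⇒  -1.
(a,b)_13: α=1, u≡7; β=0, v≡3 (mod 13); (7|13)=-1, (3|13)=+1; sign (−1)^0·-1^0·+1^1 = +1.
(13949, 12210 / ℚ) ramifies at {2, 3}: a division algebra.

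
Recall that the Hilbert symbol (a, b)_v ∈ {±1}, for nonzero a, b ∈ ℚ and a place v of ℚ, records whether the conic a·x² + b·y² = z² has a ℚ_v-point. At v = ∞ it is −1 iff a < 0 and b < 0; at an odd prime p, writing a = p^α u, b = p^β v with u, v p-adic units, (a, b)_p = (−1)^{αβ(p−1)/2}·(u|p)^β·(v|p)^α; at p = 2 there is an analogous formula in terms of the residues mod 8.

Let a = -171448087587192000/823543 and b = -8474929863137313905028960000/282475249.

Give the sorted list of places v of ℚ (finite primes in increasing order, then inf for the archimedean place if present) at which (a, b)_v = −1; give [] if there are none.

[29, inf]

Mod squares: a ≡ -13685, b ≡ -8671. Check v ∈ {∞, 2, 3, 5, 7, 13, 17, 23, 29}.
v=29: a=29^2·(≡19), b=29^3·(≡5) mod 29; (19|29)=-1, (5|29)=+1; (−1)^{2·3·14}·(-1)^3·(+1)^2 = -1.
v=∞: -13685 < 0 and -8671 < 0  ⇒  (a,b)_∞ = -1.
v=7: a=7^-7·(≡3), b=7^-10·(≡1) mod 7; (3|7)=-1, (1|7)=+1; (−1)^{-7·-10·3}·(-1)^-10·(+1)^-7 = +1.
v=5: a=5^3·(≡3), b=5^4·(≡1) mod 5; (3|5)=-1, (1|5)=+1; (−1)^{3·4·2}·(-1)^4·(+1)^3 = +1.
v=23: a=23^3·(≡3), b=23^5·(≡22) mod 23; (3|23)=+1, (22|23)=-1; (−1)^{3·5·11}·(+1)^5·(-1)^3 = +1.
v=2: v_2(a)=6, v_2(b)=8; units ≡ 3, 1 (mod 8); ε·ε+αω+βω = 1·0+6·0+8·1 ≡ 0  ⇒  (a,b)_2 = +1.
v=13: a=13^2·(≡4), b=13^3·(≡12) mod 13; (4|13)=+1, (12|13)=+1; (−1)^{2·3·6}·(+1)^3·(+1)^2 = +1.
v=17: a=17^1·(≡10), b=17^2·(≡16) mod 17; (10|17)=-1, (16|17)=+1; (−1)^{1·2·8}·(-1)^2·(+1)^1 = +1.
v=3: a=3^6·(≡1), b=3^12·(≡2) mod 3; (1|3)=+1, (2|3)=-1; (−1)^{6·12·1}·(+1)^12·(-1)^6 = +1.
(-13685, -8671 / ℚ) ramifies at {29, ∞}: a division algebra.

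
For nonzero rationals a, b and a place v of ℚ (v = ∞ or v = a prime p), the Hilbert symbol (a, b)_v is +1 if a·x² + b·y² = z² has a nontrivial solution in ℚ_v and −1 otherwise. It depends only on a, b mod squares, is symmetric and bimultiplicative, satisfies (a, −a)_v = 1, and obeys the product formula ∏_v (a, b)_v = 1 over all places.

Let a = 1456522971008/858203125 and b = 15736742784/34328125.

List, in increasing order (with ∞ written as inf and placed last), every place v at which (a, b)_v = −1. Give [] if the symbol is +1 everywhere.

(a, b) ≡ (806, 13702) mod (ℚ^×)²; places V = {2, 3, 5, 7, 13, 17, 23, 31, ∞}.
(a,b)_5: α=-8, u≡4; β=-6, v≡2 (mod 5); (4|5)=+1, (2|5)=-1; sign (−1)^0·+1^-6·-1^-8 = +1.
(a,b)_13: α=-3, u≡1; β=-3, v≡4 (mod 13); (1|13)=+1, (4|13)=+1; sign (−1)^0·+1^-3·+1^-3 = +1.
(a,b)_7: α=4, u≡2; β=2, v≡3 (mod 7); (2|7)=+1, (3|7)=-1; sign (−1)^0·+1^2·-1^4 = +1.
(a,b)_23: α=2, u≡3; β=2, v≡20 (mod 23); (3|23)=+1, (20|23)=-1; sign (−1)^0·+1^2·-1^2 = +1.
(a,b)_3: α=0, u≡2; β=2, v≡1 (mod 3); (2|3)=-1, (1|3)=+1; sign (−1)^0·-1^2·+1^0 = +1.
(a,b)_17: α=2, u≡3; β=1, v≡11 (mod 17); (3|17)=-1, (11|17)=-1; sign (−1)^0·-1^1·-1^2 = -1.
(a,b)_2: α=7, β=7; u≡3, v≡3 (mod 8); ε(u)ε(v)=1·1, αω(v)=7·1, βω(u)=7·1; sum ≡ 1  ⇒  -1.
(a,b)_31: α=1, u≡26; β=1, v≡10 (mod 31); (26|31)=-1, (10|31)=+1; sign (−1)^1·-1^1·+1^1 = +1.
(a,b)_∞: sgn(806)=+, sgn(13702)=+, so +1.
Ram(806, 13702) = {2, 17}; no ℚ_2-point on the conic.

[2, 17]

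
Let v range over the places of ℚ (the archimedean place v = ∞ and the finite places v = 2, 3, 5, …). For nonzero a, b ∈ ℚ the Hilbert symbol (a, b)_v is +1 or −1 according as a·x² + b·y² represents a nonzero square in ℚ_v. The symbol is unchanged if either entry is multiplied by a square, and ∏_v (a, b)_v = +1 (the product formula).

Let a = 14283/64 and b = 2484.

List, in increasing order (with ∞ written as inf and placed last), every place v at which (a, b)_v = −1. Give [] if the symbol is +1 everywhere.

Mod squares: a ≡ 3, b ≡ 69. Check v ∈ {∞, 2, 3, 23}.
v=23: a=23^2·(≡13), b=23^1·(≡16) mod 23; (13|23)=+1, (16|23)=+1; (−1)^{2·1·11}·(+1)^1·(+1)^2 = +1.
v=3: a=3^3·(≡1), b=3^3·(≡2) mod 3; (1|3)=+1, (2|3)=-1; (−1)^{3·3·1}·(+1)^3·(-1)^3 = +1.
v=∞: 3 > 0 and 69 > 0  ⇒  (a,b)_∞ = +1.
v=2: v_2(a)=-6, v_2(b)=2; units ≡ 3, 5 (mod 8); ε·ε+αω+βω = 1·0+-6·1+2·1 ≡ 0  ⇒  (a,b)_2 = +1.
Ram(a, b) = ∅: the form 3·x² + 69·y² − z² is isotropic over every ℚ_v, so by Hasse–Minkowski it is isotropic over ℚ.

[]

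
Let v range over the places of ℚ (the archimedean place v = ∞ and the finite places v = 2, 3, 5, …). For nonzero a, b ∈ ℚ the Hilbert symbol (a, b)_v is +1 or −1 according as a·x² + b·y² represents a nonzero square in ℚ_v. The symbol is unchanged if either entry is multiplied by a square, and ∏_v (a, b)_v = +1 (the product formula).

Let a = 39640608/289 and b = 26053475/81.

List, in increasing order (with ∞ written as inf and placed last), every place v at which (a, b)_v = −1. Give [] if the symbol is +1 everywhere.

Mod squares: a ≡ 2, b ≡ 371. Check v ∈ {∞, 2, 3, 5, 7, 17, 53}.
v=2: v_2(a)=5, v_2(b)=0; units ≡ 1, 3 (mod 8); ε·ε+αω+βω = 0·1+5·1+0·0 ≡ 1  ⇒  (a,b)_2 = -1.
v=53: a=53^2·(≡5), b=53^3·(≡46) mod 53; (5|53)=-1, (46|53)=+1; (−1)^{2·3·26}·(-1)^3·(+1)^2 = -1.
v=∞: 2 > 0 and 371 > 0  ⇒  (a,b)_∞ = +1.
v=3: a=3^2·(≡2), b=3^-4·(≡2) mod 3; (2|3)=-1, (2|3)=-1; (−1)^{2·-4·1}·(-1)^-4·(-1)^2 = +1.
v=5: a=5^0·(≡2), b=5^2·(≡4) mod 5; (2|5)=-1, (4|5)=+1; (−1)^{0·2·2}·(-1)^2·(+1)^0 = +1.
v=7: a=7^2·(≡1), b=7^1·(≡1) mod 7; (1|7)=+1, (1|7)=+1; (−1)^{2·1·3}·(+1)^1·(+1)^2 = +1.
v=17: a=17^-2·(≡8), b=17^0·(≡7) mod 17; (8|17)=+1, (7|17)=-1; (−1)^{-2·0·8}·(+1)^0·(-1)^-2 = +1.
(2, 371 / ℚ) ramifies at {2, 53}: a division algebra.

[2, 53]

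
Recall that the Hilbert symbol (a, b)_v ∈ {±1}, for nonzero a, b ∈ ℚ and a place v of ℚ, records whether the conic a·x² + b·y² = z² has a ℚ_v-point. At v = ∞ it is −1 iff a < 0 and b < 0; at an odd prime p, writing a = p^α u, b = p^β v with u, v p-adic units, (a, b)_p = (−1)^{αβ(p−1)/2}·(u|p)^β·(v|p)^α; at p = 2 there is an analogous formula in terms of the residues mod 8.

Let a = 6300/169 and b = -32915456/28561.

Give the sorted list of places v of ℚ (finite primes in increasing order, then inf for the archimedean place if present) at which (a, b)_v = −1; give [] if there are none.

Mod squares: a ≡ 7, b ≡ -41. Check v ∈ {∞, 2, 3, 5, 7, 13, 41}.
v=13: a=13^-2·(≡8), b=13^-4·(≡11) mod 13; (8|13)=-1, (11|13)=-1; (−1)^{-2·-4·6}·(-1)^-4·(-1)^-2 = +1.
v=5: a=5^2·(≡3), b=5^0·(≡4) mod 5; (3|5)=-1, (4|5)=+1; (−1)^{2·0·2}·(-1)^0·(+1)^2 = +1.
v=7: a=7^1·(≡4), b=7^2·(≡4) mod 7; (4|7)=+1, (4|7)=+1; (−1)^{1·2·3}·(+1)^2·(+1)^1 = +1.
v=2: v_2(a)=2, v_2(b)=14; units ≡ 7, 7 (mod 8); ε·ε+αω+βω = 1·1+2·0+14·0 ≡ 1  ⇒  (a,b)_2 = -1.
v=3: a=3^2·(≡1), b=3^0·(≡1) mod 3; (1|3)=+1, (1|3)=+1; (−1)^{2·0·1}·(+1)^0·(+1)^2 = +1.
v=∞: 7 > 0 and -41 < 0  ⇒  (a,b)_∞ = +1.
v=41: a=41^0·(≡30), b=41^1·(≡33) mod 41; (30|41)=-1, (33|41)=+1; (−1)^{0·1·20}·(-1)^1·(+1)^0 = -1.
Ram(7, -41) = {2, 41}; no ℚ_2-point on the conic.

[2, 41]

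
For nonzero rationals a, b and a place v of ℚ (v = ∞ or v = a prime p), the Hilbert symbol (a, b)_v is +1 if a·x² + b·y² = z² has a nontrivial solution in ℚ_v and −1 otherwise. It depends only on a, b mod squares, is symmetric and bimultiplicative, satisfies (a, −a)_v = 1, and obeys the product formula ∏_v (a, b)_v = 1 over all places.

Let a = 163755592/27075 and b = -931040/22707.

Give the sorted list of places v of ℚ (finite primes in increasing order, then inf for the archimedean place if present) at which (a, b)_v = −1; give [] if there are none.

[2, 3, 7, 13]

(a, b) ≡ (6006, -330) mod (ℚ^×)²; places V = {2, 3, 5, 7, 11, 13, 19, 23, 29, ∞}.
(a,b)_5: α=-2, u≡4; β=1, v≡1 (mod 5); (4|5)=+1, (1|5)=+1; sign (−1)^0·+1^1·+1^-2 = +1.
(a,b)_2: α=3, β=5; u≡3, v≡3 (mod 8); ε(u)ε(v)=1·1, αω(v)=3·1, βω(u)=5·1; sum ≡ 1  ⇒  -1.
(a,b)_3: α=-1, u≡1; β=-3, v≡1 (mod 3); (1|3)=+1, (1|3)=+1; sign (−1)^1·+1^-3·+1^-1 = -1.
(a,b)_19: α=-2, u≡12; β=0, v≡18 (mod 19); (12|19)=-1, (18|19)=-1; sign (−1)^0·-1^0·-1^-2 = +1.
(a,b)_29: α=0, u≡17; β=-2, v≡12 (mod 29); (17|29)=-1, (12|29)=-1; sign (−1)^0·-1^-2·-1^0 = +1.
(a,b)_13: α=3, u≡8; β=0, v≡8 (mod 13); (8|13)=-1, (8|13)=-1; sign (−1)^0·-1^0·-1^3 = -1.
(a,b)_7: α=1, u≡1; β=0, v≡5 (mod 7); (1|7)=+1, (5|7)=-1; sign (−1)^0·+1^0·-1^1 = -1.
(a,b)_11: α=3, u≡2; β=1, v≡9 (mod 11); (2|11)=-1, (9|11)=+1; sign (−1)^1·-1^1·+1^3 = +1.
(a,b)_23: α=0, u≡2; β=2, v≡21 (mod 23); (2|23)=+1, (21|23)=-1; sign (−1)^0·+1^2·-1^0 = +1.
(a,b)_∞: sgn(6006)=+, sgn(-330)=−, so +1.
|Ram(6006, -330)| = 4, even; anisotropic at {2, 3, 7, 13}.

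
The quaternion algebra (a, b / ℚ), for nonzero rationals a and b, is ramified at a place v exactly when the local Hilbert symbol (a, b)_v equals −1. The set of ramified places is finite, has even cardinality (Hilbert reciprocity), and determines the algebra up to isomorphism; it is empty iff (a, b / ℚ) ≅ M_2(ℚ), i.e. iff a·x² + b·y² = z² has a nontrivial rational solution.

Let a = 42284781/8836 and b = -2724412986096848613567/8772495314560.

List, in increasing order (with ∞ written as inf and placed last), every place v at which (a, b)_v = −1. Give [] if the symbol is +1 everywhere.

[2, 3]

(a, b) ≡ (21, -70) mod (ℚ^×)²; places V = {2, 3, 5, 7, 11, 13, 17, 19, 43, 47, 53, ∞}.
(a,b)_43: α=2, u≡14; β=4, v≡35 (mod 43); (14|43)=+1, (35|43)=+1; sign (−1)^0·+1^4·+1^2 = +1.
(a,b)_13: α=0, u≡5; β=2, v≡5 (mod 13); (5|13)=-1, (5|13)=-1; sign (−1)^0·-1^2·-1^0 = +1.
(a,b)_3: α=3, u≡1; β=2, v≡2 (mod 3); (1|3)=+1, (2|3)=-1; sign (−1)^0·+1^2·-1^3 = -1.
(a,b)_11: α=2, u≡8; β=4, v≡8 (mod 11); (8|11)=-1, (8|11)=-1; sign (−1)^0·-1^4·-1^2 = +1.
(a,b)_53: α=0, u≡21; β=-2, v≡43 (mod 53); (21|53)=-1, (43|53)=+1; sign (−1)^0·-1^-2·+1^0 = +1.
(a,b)_∞: sgn(21)=+, sgn(-70)=−, so +1.
(a,b)_5: α=0, u≡1; β=-1, v≡4 (mod 5); (1|5)=+1, (4|5)=+1; sign (−1)^0·+1^-1·+1^0 = +1.
(a,b)_17: α=0, u≡4; β=2, v≡1 (mod 17); (4|17)=+1, (1|17)=+1; sign (−1)^0·+1^2·+1^0 = +1.
(a,b)_7: α=1, u≡6; β=3, v≡4 (mod 7); (6|7)=-1, (4|7)=+1; sign (−1)^1·-1^3·+1^1 = +1.
(a,b)_47: α=-2, u≡14; β=-4, v≡37 (mod 47); (14|47)=+1, (37|47)=+1; sign (−1)^0·+1^-4·+1^-2 = +1.
(a,b)_19: α=0, u≡15; β=2, v≡17 (mod 19); (15|19)=-1, (17|19)=+1; sign (−1)^0·-1^2·+1^0 = +1.
(a,b)_2: α=-2, β=-7; u≡5, v≡5 (mod 8); ε(u)ε(v)=0·0, αω(v)=-2·1, βω(u)=-7·1; sum ≡ 1  ⇒  -1.
|Ram(21, -70)| = 2, even; anisotropic at {2, 3}.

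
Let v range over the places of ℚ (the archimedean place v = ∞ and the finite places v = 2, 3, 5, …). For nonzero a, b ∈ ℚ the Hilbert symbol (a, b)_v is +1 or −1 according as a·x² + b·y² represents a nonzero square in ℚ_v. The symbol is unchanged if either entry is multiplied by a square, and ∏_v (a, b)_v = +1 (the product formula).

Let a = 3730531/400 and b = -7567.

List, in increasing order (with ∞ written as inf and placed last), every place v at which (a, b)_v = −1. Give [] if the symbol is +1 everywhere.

[7, 23, 29, 47]

(a, b) ≡ (3730531, -7567) mod (ℚ^×)²; places V = {2, 5, 7, 17, 23, 29, 47, ∞}.
(a,b)_47: α=1, u≡27; β=1, v≡27 (mod 47); (27|47)=+1, (27|47)=+1; sign (−1)^1·+1^1·+1^1 = -1.
(a,b)_23: α=1, u≡18; β=1, v≡16 (mod 23); (18|23)=+1, (16|23)=+1; sign (−1)^1·+1^1·+1^1 = -1.
(a,b)_∞: sgn(3730531)=+, sgn(-7567)=−, so +1.
(a,b)_2: α=-4, β=0; u≡3, v≡1 (mod 8); ε(u)ε(v)=1·0, αω(v)=-4·0, βω(u)=0·1; sum ≡ 0  ⇒  +1.
(a,b)_5: α=-2, u≡1; β=0, v≡3 (mod 5); (1|5)=+1, (3|5)=-1; sign (−1)^0·+1^0·-1^-2 = +1.
(a,b)_29: α=1, u≡25; β=0, v≡2 (mod 29); (25|29)=+1, (2|29)=-1; sign (−1)^0·+1^0·-1^1 = -1.
(a,b)_17: α=1, u≡14; β=0, v≡15 (mod 17); (14|17)=-1, (15|17)=+1; sign (−1)^0·-1^0·+1^1 = +1.
(a,b)_7: α=1, u≡2; β=1, v≡4 (mod 7); (2|7)=+1, (4|7)=+1; sign (−1)^1·+1^1·+1^1 = -1.
|Ram(3730531, -7567)| = 4, even; anisotropic at {7, 23, 29, 47}.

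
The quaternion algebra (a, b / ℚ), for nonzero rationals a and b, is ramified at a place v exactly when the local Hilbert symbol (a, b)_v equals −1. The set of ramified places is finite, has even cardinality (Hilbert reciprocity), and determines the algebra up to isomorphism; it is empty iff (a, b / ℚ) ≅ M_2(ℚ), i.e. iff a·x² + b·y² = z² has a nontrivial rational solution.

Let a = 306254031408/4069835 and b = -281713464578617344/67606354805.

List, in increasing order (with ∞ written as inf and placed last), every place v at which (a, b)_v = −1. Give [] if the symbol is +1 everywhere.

(a, b) ≡ (5437705, -45695) mod (ℚ^×)²; places V = {2, 3, 5, 7, 11, 13, 17, 19, 31, 37, ∞}.
(a,b)_13: α=3, u≡4; β=1, v≡11 (mod 13); (4|13)=+1, (11|13)=-1; sign (−1)^0·+1^1·-1^3 = -1.
(a,b)_31: α=-2, u≡22; β=-4, v≡24 (mod 31); (22|31)=-1, (24|31)=-1; sign (−1)^0·-1^-4·-1^-2 = +1.
(a,b)_37: α=1, u≡11; β=1, v≡19 (mod 37); (11|37)=+1, (19|37)=-1; sign (−1)^0·+1^1·-1^1 = -1.
(a,b)_7: α=-1, u≡4; β=2, v≡2 (mod 7); (4|7)=+1, (2|7)=+1; sign (−1)^0·+1^2·+1^-1 = +1.
(a,b)_17: α=1, u≡14; β=2, v≡1 (mod 17); (14|17)=-1, (1|17)=+1; sign (−1)^0·-1^2·+1^1 = +1.
(a,b)_∞: sgn(5437705)=+, sgn(-45695)=−, so +1.
(a,b)_5: α=-1, u≡4; β=-1, v≡1 (mod 5); (4|5)=+1, (1|5)=+1; sign (−1)^0·+1^-1·+1^-1 = +1.
(a,b)_11: α=-2, u≡9; β=-4, v≡8 (mod 11); (9|11)=+1, (8|11)=-1; sign (−1)^0·+1^-4·-1^-2 = +1.
(a,b)_2: α=4, β=12; u≡1, v≡1 (mod 8); ε(u)ε(v)=0·0, αω(v)=4·0, βω(u)=12·0; sum ≡ 0  ⇒  +1.
(a,b)_19: α=1, u≡16; β=1, v≡18 (mod 19); (16|19)=+1, (18|19)=-1; sign (−1)^1·+1^1·-1^1 = +1.
(a,b)_3: α=6, u≡1; β=12, v≡1 (mod 3); (1|3)=+1, (1|3)=+1; sign (−1)^0·+1^12·+1^6 = +1.
Ram(5437705, -45695) = {13, 37}; no ℚ_13-point on the conic.

[13, 37]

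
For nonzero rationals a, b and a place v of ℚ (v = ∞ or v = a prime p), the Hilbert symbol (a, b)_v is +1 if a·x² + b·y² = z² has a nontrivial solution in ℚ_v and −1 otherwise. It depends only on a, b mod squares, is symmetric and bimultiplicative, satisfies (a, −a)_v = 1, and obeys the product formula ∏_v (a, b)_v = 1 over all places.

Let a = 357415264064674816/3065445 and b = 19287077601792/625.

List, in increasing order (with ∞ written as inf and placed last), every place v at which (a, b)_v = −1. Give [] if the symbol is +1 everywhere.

[2, 3, 5, 7]

(a, b) ≡ (12155, 9282) mod (ℚ^×)²; places V = {2, 3, 5, 7, 11, 13, 17, 19, 29, 37, ∞}.
(a,b)_17: α=1, u≡8; β=1, v≡1 (mod 17); (8|17)=+1, (1|17)=+1; sign (−1)^0·+1^1·+1^1 = +1.
(a,b)_29: α=-2, u≡16; β=0, v≡2 (mod 29); (16|29)=+1, (2|29)=-1; sign (−1)^0·+1^0·-1^-2 = +1.
(a,b)_5: α=-1, u≡4; β=-4, v≡2 (mod 5); (4|5)=+1, (2|5)=-1; sign (−1)^0·+1^-4·-1^-1 = -1.
(a,b)_13: α=1, u≡1; β=1, v≡3 (mod 13); (1|13)=+1, (3|13)=+1; sign (−1)^0·+1^1·+1^1 = +1.
(a,b)_11: α=3, u≡4; β=2, v≡9 (mod 11); (4|11)=+1, (9|11)=+1; sign (−1)^0·+1^2·+1^3 = +1.
(a,b)_37: α=2, u≡5; β=2, v≡31 (mod 37); (5|37)=-1, (31|37)=-1; sign (−1)^0·-1^2·-1^2 = +1.
(a,b)_19: α=2, u≡15; β=0, v≡12 (mod 19); (15|19)=-1, (12|19)=-1; sign (−1)^0·-1^0·-1^2 = +1.
(a,b)_2: α=10, β=9; u≡3, v≡1 (mod 8); ε(u)ε(v)=1·0, αω(v)=10·0, βω(u)=9·1; sum ≡ 1  ⇒  -1.
(a,b)_7: α=4, u≡6; β=3, v≡6 (mod 7); (6|7)=-1, (6|7)=-1; sign (−1)^0·-1^3·-1^4 = -1.
(a,b)_∞: sgn(12155)=+, sgn(9282)=+, so +1.
(a,b)_3: α=-6, u≡2; β=1, v≡1 (mod 3); (2|3)=-1, (1|3)=+1; sign (−1)^0·-1^1·+1^-6 = -1.
Ram(12155, 9282) = {2, 3, 5, 7}; no ℚ_2-point on the conic.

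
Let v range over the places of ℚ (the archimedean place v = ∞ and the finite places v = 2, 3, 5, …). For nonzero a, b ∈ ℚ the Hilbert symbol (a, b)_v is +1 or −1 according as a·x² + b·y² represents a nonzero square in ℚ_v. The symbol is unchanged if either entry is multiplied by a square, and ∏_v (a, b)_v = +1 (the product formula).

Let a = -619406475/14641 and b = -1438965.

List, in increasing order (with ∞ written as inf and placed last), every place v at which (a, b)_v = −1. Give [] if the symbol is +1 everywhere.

(a, b) ≡ (-51, -17765) mod (ℚ^×)²; places V = {2, 3, 5, 11, 17, 19, 41, ∞}.
(a,b)_41: α=2, u≡39; β=0, v≡12 (mod 41); (39|41)=+1, (12|41)=-1; sign (−1)^0·+1^0·-1^2 = +1.
(a,b)_5: α=2, u≡1; β=1, v≡2 (mod 5); (1|5)=+1, (2|5)=-1; sign (−1)^0·+1^1·-1^2 = +1.
(a,b)_19: α=0, u≡9; β=1, v≡18 (mod 19); (9|19)=+1, (18|19)=-1; sign (−1)^0·+1^1·-1^0 = +1.
(a,b)_2: α=0, β=0; u≡5, v≡3 (mod 8); ε(u)ε(v)=0·1, αω(v)=0·1, βω(u)=0·1; sum ≡ 0  ⇒  +1.
(a,b)_17: α=3, u≡12; β=1, v≡15 (mod 17); (12|17)=-1, (15|17)=+1; sign (−1)^0·-1^1·+1^3 = -1.
(a,b)_3: α=1, u≡1; β=4, v≡1 (mod 3); (1|3)=+1, (1|3)=+1; sign (−1)^0·+1^4·+1^1 = +1.
(a,b)_11: α=-4, u≡5; β=1, v≡8 (mod 11); (5|11)=+1, (8|11)=-1; sign (−1)^0·+1^1·-1^-4 = +1.
(a,b)_∞: sgn(-51)=−, sgn(-17765)=−, so -1.
(-51, -17765 / ℚ) ramifies at {17, ∞}: a division algebra.

[17, inf]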